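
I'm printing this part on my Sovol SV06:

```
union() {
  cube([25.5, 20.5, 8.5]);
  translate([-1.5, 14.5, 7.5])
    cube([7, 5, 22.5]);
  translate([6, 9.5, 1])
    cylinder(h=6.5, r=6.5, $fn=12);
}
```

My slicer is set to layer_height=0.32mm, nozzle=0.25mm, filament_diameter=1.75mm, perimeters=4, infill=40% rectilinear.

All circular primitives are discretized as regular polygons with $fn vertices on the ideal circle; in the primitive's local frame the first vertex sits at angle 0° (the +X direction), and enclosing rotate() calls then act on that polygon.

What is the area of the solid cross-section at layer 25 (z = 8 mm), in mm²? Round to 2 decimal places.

530.25 mm²

At z = 8 mm: the cube is present — its section is the full 25.5×20.5 rectangle (area 522.75 mm²); the cube at (-1.5, 14.5) is present — its section is the full 7×5 rectangle (area 35.00 mm²); the cylinder at (6, 9.5) is not intersected at this z (z outside [1, 7.5]); Merging all regions: the regions partially overlap — summed areas 557.75 mm² minus the doubly-counted overlap 27.50 mm² gives 530.25 mm² — area = 530.25 mm². Overall, the cross-section is a single solid region. Net area = 530.25 mm².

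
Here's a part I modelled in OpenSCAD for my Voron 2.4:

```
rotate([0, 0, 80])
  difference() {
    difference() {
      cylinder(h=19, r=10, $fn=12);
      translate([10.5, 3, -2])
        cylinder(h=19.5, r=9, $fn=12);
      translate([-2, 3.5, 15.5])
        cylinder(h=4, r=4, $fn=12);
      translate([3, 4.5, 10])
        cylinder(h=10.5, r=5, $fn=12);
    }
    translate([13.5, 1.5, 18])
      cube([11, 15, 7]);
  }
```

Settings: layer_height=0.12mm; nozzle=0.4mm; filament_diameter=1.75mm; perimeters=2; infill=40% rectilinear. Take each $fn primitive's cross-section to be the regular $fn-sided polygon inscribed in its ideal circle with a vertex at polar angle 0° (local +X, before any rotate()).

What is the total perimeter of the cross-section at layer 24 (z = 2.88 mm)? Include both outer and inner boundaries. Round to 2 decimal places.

63.39 mm

At z = 2.88 mm: the r=10 cylinder gives a regular 12-gon of circumradius 10 (constant along its height) (perimeter = 2·12·10.000·sin(180°/12) = 62.12 mm); the r=9 cylinder at (10.5, 3) gives a regular 12-gon of circumradius 9 (constant along its height) (perimeter = 2·12·9.000·sin(180°/12) = 55.90 mm); the cylinder at (-2, 3.5) is absent (z outside [15.5, 19.5]); the cylinder at (3, 4.5) is absent (z outside [10, 20.5]); Taking the first minus the rest: starting from the r=10 cylinder, the r=9 cylinder at (10.5, 3) partially overlaps it — only the 80.42 mm² overlap (of its 243.00 mm²) is removed, clipping the outline — boundary = 63.39 mm; the cube at (13.5, 1.5) is absent (z outside [18, 25]); After the difference (first − rest): none of the subtracted shapes is present at this height, so the result so far is unchanged — boundary = 63.39 mm; (whole slice rotated 80° about Z — lengths, areas and connectivity unchanged). Overall, the cross-section is a single solid region. Total boundary length (outer) = 63.39 mm.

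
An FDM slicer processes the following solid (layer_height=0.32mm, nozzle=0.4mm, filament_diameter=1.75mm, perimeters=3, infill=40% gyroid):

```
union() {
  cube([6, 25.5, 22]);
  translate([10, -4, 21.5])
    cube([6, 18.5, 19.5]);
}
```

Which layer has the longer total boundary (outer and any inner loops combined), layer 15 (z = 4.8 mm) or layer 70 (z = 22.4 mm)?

layer 15 (z = 4.8 mm)

Layer 15 (z = 4.8): the cube is present — its section is the full 6×25.5 rectangle (perimeter 63.00 mm); the cube at (10, -4) is not intersected at this z (z outside [21.5, 41]); Merging all regions: only the 6×25.5 cube is present, so the union is just that shape — boundary = 63.00 mm. So its perimeter = 63.00 mm. Layer 70 (z = 22.4): the cube is absent (z outside [0, 22]); the cube at (10, -4) (footprint 6×18.5) is included at this height (perimeter 49.00 mm); Combining (union): only the 6×18.5 cube at (10, -4) is present, so the union is just that shape — boundary = 49.00 mm. So its perimeter = 49.00 mm. Layer 15 is larger (63.00 vs 49.00 mm).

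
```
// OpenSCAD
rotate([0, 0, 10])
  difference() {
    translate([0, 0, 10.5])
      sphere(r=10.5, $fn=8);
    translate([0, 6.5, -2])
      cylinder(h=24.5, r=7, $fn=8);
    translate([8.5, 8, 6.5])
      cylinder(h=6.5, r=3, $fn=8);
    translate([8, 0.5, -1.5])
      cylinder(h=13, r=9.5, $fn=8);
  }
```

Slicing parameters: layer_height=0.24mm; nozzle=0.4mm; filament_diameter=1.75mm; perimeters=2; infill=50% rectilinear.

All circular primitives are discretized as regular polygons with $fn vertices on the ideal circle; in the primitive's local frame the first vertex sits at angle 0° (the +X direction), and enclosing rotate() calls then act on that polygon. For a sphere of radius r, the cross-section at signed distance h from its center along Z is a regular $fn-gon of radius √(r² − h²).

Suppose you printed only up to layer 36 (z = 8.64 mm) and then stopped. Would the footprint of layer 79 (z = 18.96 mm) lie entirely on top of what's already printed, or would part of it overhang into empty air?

Compare the two slices. At z = 8.64: the r=10.5 sphere contributes a regular 8-gon of circumradius √(10.5²−1.86²) = 10.334 (area = (8/2)·10.334²·sin(360°/8) = 302.05 mm²); the r=7 cylinder at (0, 6.5) gives a regular 8-gon of circumradius 7 (constant along its height) (area = (8/2)·7.000²·sin(360°/8) = 138.59 mm²); the r=3 cylinder at (8.5, 8) contributes a regular 8-gon of circumradius 3 (area = (8/2)·3.000²·sin(360°/8) = 25.46 mm²); the r=9.5 cylinder at (8, 0.5) contributes a regular 8-gon of circumradius 9.5 (area = (8/2)·9.500²·sin(360°/8) = 255.27 mm²); After the difference (first − rest): starting from the r=10.5 sphere (302.05 mm²), the r=7 cylinder at (0, 6.5) partially overlaps it — only the 102.24 mm² overlap (of its 138.59 mm²) is removed, clipping the outline; the r=3 cylinder at (8.5, 8) partially overlaps it — only the 1.73 mm² overlap (of its 25.46 mm²) is removed, clipping the outline; the r=9.5 cylinder at (8, 0.5) partially overlaps it — only the 85.21 mm² overlap (of its 255.27 mm²) is removed, clipping the outline — area = 112.87 mm²; (whole slice rotated 10° about Z — lengths, areas and connectivity unchanged). At z = 18.96: the sphere: section is a regular 8-gon, circumradius = √(r²−h²) = √(10.5²−8.46²) = 6.219 (area = (8/2)·6.219²·sin(360°/8) = 109.40 mm²); the r=7 cylinder at (0, 6.5) contributes a regular 8-gon of circumradius 7 (area = (8/2)·7.000²·sin(360°/8) = 138.59 mm²); the cylinder at (8.5, 8) is absent (z outside [6.5, 13]); the cylinder at (8, 0.5) is not intersected at this z (z outside [-1.5, 11.5]); Subtracting the remaining from the first: starting from the r=10.5 sphere (109.40 mm²), the r=7 cylinder at (0, 6.5) partially overlaps it — only the 46.09 mm² overlap (of its 138.59 mm²) is removed, clipping the outline — area = 63.31 mm²; (rotated 10° about Z; rotation is an isometry so areas/perimeters/island counts are preserved). Checking containment: at z = 18.96 the cross-section extends beyond the z = 8.64 cross-section by about 31.68 mm².

part overhangs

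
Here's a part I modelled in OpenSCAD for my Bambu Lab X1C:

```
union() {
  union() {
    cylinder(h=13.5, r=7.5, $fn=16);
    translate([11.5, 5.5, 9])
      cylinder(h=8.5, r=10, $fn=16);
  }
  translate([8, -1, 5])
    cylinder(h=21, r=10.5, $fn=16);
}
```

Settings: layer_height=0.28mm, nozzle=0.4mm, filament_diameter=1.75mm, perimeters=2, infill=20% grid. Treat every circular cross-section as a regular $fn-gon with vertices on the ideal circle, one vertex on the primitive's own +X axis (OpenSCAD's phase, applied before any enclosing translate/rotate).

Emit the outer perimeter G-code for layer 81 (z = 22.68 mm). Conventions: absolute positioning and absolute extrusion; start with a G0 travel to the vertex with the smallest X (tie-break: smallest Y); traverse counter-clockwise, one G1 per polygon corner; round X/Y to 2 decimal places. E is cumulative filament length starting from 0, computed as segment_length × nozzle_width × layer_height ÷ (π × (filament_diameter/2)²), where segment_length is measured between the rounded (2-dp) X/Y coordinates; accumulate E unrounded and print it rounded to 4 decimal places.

At z = 22.68 mm: the cylinder is absent (z outside [0, 13.5]); the cylinder at (11.5, 5.5) does not reach this height (z outside [9, 17.5]); Combining (union): nothing is present at this height; the r=10.5 cylinder at (8, -1) gives a regular 16-gon of circumradius 10.5 (constant along its height); Taking the union: only the r=10.5 cylinder at (8, -1) is present, so the union is just that shape — 1 connected region. The outline is a single polygon with 16 vertices. Extrusion per mm of travel: 0.4 × 0.28 / (π × 0.875²) = 0.046564. Accumulating E over each segment gives final E = 3.0518.

G0 X-2.50 Y-1.00 Z22.68
G1 X-1.70 Y-5.02 E0.1909
G1 X0.58 Y-8.42 E0.3815
G1 X3.98 Y-10.70 E0.5721
G1 X8.00 Y-11.50 E0.7630
G1 X12.02 Y-10.70 E0.9538
G1 X15.42 Y-8.42 E1.1444
G1 X17.70 Y-5.02 E1.3351
G1 X18.50 Y-1.00 E1.5259
G1 X17.70 Y3.02 E1.7168
G1 X15.42 Y6.42 E1.9074
G1 X12.02 Y8.70 E2.0980
G1 X8.00 Y9.50 E2.2889
G1 X3.98 Y8.70 E2.4797
G1 X0.58 Y6.42 E2.6704
G1 X-1.70 Y3.02 E2.8610
G1 X-2.50 Y-1.00 E3.0518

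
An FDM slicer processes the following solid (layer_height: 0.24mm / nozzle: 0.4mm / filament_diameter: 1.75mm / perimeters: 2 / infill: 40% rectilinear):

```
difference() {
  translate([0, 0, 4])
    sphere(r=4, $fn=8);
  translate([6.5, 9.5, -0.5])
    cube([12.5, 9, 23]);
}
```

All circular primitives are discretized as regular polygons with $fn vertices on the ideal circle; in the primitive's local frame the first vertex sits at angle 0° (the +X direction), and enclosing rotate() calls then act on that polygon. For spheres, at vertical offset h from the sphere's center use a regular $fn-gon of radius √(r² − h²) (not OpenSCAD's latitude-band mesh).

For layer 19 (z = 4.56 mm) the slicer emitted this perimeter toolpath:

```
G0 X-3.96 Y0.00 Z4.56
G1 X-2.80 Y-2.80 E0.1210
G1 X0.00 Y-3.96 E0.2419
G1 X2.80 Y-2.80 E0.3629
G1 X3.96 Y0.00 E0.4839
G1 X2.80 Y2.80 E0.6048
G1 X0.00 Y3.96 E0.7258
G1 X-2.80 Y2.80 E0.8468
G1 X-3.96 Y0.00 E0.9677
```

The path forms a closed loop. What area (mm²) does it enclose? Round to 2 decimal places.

Apply the shoelace formula to the sequence of (X, Y) vertices; enclosed area = 44.35 mm².

44.35 mm²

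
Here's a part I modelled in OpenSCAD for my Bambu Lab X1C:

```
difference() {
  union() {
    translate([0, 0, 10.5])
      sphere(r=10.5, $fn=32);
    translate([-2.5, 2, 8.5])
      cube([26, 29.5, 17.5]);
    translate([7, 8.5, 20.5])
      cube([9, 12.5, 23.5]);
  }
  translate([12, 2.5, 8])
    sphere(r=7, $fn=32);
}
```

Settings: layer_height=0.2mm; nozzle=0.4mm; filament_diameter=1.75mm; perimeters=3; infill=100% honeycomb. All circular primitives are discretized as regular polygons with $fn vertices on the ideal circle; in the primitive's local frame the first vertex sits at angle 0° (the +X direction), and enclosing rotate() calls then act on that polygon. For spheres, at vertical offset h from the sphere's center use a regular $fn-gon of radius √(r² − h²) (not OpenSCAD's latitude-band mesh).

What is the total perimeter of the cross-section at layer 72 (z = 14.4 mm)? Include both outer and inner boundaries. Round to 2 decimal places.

At z = 14.4 mm: the sphere: section is a regular 32-gon, circumradius = √(r²−h²) = √(10.5²−3.9²) = 9.749 (perimeter = 2·32·9.749·sin(180°/32) = 61.16 mm); the cube at (-2.5, 2) is present — its section is the full 26×29.5 rectangle (perimeter 111.00 mm); the cube at (7, 8.5) does not reach this height (z outside [20.5, 44]); Merging all regions: the regions partially overlap (shared area 73.89 mm²), so the edge portions inside another operand are dropped and the merged outline is re-measured after clipping — boundary = 136.93 mm; the r=7 sphere at (12, 2.5) contributes a regular 32-gon of circumradius √(7²−6.4²) = 2.835 (perimeter = 2·32·2.835·sin(180°/32) = 17.79 mm); After the difference (first − rest): starting from the result so far, the r=7 sphere at (12, 2.5) partially overlaps it — only the 15.59 mm² overlap (of its 25.10 mm²) is removed, clipping the outline — boundary = 141.66 mm. Overall, the cross-section is a single solid region. Total boundary length (outer) = 141.66 mm.

141.66 mm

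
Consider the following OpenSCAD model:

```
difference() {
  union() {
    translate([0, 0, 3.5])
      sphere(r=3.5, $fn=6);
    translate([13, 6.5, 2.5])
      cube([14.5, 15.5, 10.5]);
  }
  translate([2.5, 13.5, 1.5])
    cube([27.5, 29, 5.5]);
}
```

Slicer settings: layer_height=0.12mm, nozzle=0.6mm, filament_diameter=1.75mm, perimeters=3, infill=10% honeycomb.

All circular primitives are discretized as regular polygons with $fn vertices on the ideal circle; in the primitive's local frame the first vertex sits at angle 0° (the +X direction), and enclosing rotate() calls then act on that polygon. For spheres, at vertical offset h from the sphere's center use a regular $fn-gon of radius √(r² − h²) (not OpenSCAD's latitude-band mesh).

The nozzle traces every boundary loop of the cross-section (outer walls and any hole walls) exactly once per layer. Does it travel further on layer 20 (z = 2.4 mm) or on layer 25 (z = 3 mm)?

Layer 20 (z = 2.4): the r=3.5 sphere contributes a regular 6-gon of circumradius √(3.5²−1.1²) = 3.323 (perimeter = 2·6·3.323·sin(180°/6) = 19.94 mm); the cube at (13, 6.5) is not intersected at this z (z outside [2.5, 13]); Merging all regions: only the r=3.5 sphere is present, so the union is just that shape — boundary = 19.94 mm; the cube at (2.5, 13.5) is present — its section is the full 27.5×29 rectangle (perimeter 113.00 mm); Subtracting the remaining from the first: starting from that combined region, the 27.5×29 cube at (2.5, 13.5) misses the remaining region (no effect) — boundary = 19.94 mm. So its perimeter = 19.94 mm. Layer 25 (z = 3): the r=3.5 sphere slices to a regular 6-gon of circumradius 3.464 (√(r²−h²) with h=0.5 from center) (perimeter = 2·6·3.464·sin(180°/6) = 20.78 mm); the cube at (13, 6.5) is present — its section is the full 14.5×15.5 rectangle (perimeter 60.00 mm); Combining (union): the 2 present regions are separate (no shared area or edge), so areas and boundary lengths simply add and each stays a separate island — boundary = 80.78 mm; the 27.5×29 cube at (2.5, 13.5) contributes its full rectangle (perimeter 113.00 mm); Taking the first minus the rest: starting from the result so far, the 27.5×29 cube at (2.5, 13.5) partially overlaps it — only the 123.25 mm² overlap (of its 797.50 mm²) is removed, clipping the outline — boundary = 63.78 mm. So its perimeter = 63.78 mm. Layer 25 is larger (63.78 vs 19.94 mm).

layer 25 (z = 3 mm)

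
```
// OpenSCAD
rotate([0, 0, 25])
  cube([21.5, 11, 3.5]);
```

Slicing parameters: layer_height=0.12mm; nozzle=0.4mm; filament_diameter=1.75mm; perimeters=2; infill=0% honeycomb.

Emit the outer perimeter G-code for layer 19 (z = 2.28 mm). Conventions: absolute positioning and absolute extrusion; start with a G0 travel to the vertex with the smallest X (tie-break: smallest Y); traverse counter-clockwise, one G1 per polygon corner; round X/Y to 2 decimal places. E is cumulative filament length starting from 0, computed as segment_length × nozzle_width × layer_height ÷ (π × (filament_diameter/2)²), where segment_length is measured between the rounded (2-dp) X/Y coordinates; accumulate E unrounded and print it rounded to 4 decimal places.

At z = 2.28 mm: the cube (footprint 21.5×11) is included at this height; (rotated 25° about Z; rotation is an isometry so areas/perimeters/island counts are preserved). The outline is a single polygon with 4 vertices. Extrusion per mm of travel: 0.4 × 0.12 / (π × 0.875²) = 0.019956. Accumulating E over each segment gives final E = 1.2974.

G0 X-4.65 Y9.97 Z2.28
G1 X0.00 Y0.00 E0.2195
G1 X19.49 Y9.09 E0.6487
G1 X14.84 Y19.06 E0.8682
G1 X-4.65 Y9.97 E1.2974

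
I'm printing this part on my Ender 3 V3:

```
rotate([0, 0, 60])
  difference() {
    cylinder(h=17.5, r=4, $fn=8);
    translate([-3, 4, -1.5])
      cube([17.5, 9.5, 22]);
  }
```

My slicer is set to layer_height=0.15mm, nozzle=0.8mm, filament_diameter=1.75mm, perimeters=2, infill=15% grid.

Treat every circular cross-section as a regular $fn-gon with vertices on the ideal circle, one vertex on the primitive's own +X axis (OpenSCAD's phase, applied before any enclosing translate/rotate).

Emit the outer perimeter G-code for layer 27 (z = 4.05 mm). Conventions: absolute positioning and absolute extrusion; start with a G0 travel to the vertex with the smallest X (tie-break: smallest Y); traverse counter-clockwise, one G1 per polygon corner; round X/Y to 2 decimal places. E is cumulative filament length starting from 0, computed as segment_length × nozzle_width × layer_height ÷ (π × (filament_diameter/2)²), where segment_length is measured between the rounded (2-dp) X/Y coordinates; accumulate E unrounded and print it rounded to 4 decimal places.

At z = 4.05 mm: the cylinder: section is a regular 8-gon, circumradius r=4; the 17.5×9.5 cube at (-3, 4) contributes its full rectangle; Taking the first minus the rest: starting from the r=4 cylinder, the 17.5×9.5 cube at (-3, 4) misses the remaining region (no effect) — 1 connected region; (rotated 60° about Z; rotation is an isometry so areas/perimeters/island counts are preserved). The outline is a single polygon with 8 vertices. Extrusion per mm of travel: 0.8 × 0.15 / (π × 0.875²) = 0.049890. Accumulating E over each segment gives final E = 1.2210.

G0 X-3.86 Y-1.04 Z4.05
G1 X-2.00 Y-3.46 E0.1523
G1 X1.04 Y-3.86 E0.3052
G1 X3.46 Y-2.00 E0.4575
G1 X3.86 Y1.04 E0.6105
G1 X2.00 Y3.46 E0.7628
G1 X-1.04 Y3.86 E0.9157
G1 X-3.46 Y2.00 E1.0680
G1 X-3.86 Y-1.04 E1.2210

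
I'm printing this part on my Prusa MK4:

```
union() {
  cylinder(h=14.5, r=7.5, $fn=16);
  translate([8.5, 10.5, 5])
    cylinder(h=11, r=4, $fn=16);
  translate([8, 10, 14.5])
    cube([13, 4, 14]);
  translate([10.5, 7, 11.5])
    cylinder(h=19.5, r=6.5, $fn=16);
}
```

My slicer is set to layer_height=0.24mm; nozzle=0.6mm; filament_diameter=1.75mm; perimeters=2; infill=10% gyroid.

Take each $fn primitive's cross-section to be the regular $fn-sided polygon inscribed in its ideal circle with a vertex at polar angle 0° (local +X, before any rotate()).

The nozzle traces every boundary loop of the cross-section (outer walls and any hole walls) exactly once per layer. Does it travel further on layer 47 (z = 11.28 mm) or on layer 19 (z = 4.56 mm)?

layer 47 (z = 11.28 mm)

Layer 47 (z = 11.28): the cylinder: section is a regular 16-gon, circumradius r=7.5 (perimeter = 2·16·7.500·sin(180°/16) = 46.82 mm); the cylinder at (8.5, 10.5): section is a regular 16-gon, circumradius r=4 (perimeter = 2·16·4.000·sin(180°/16) = 24.97 mm); the cube at (8, 10) is absent (z outside [14.5, 28.5]); the cylinder at (10.5, 7) is absent (z outside [11.5, 31]); Combining (union): the 2 present regions are separate (no shared area or edge), so areas and boundary lengths simply add and each stays a separate island — boundary = 71.79 mm. So its perimeter = 71.79 mm. Layer 19 (z = 4.56): the r=7.5 cylinder gives a regular 16-gon of circumradius 7.5 (constant along its height) (perimeter = 2·16·7.500·sin(180°/16) = 46.82 mm); the cylinder at (8.5, 10.5) is absent (z outside [5, 16]); the cube at (8, 10) is absent (z outside [14.5, 28.5]); the cylinder at (10.5, 7) is absent (z outside [11.5, 31]); Merging all regions: only the r=7.5 cylinder is present, so the union is just that shape — boundary = 46.82 mm. So its perimeter = 46.82 mm. Layer 47 is larger (71.79 vs 46.82 mm).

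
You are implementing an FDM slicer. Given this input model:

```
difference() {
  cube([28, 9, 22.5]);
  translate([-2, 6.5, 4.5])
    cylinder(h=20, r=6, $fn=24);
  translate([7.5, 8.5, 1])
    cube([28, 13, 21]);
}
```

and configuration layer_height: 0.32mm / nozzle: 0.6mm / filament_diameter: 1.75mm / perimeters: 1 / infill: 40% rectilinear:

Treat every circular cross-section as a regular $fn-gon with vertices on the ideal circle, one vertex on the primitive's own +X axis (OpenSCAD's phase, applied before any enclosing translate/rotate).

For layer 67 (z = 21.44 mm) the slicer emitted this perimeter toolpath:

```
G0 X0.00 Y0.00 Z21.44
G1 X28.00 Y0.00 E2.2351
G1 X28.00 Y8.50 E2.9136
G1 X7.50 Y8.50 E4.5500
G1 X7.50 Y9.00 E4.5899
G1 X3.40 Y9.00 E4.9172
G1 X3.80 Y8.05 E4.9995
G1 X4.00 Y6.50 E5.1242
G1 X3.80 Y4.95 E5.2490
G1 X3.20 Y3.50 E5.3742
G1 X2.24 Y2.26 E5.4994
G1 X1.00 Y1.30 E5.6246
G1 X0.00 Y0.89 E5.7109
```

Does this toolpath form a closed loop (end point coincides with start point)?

no

Start point (G0): (0.00, 0.00). End point (last G1): the path does not return to the start — open.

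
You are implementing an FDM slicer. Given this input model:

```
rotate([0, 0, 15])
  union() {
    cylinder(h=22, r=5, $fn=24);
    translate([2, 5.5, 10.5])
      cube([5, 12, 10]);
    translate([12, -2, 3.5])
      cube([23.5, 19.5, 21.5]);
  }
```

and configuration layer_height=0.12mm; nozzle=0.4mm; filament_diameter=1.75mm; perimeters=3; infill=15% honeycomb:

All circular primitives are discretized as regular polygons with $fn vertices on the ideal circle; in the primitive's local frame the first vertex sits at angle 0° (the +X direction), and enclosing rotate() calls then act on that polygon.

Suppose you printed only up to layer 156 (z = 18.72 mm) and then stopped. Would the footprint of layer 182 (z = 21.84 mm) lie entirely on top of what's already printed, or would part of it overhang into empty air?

Compare the two slices. At z = 18.72: the cylinder: section is a regular 24-gon, circumradius r=5 (area = (24/2)·5.000²·sin(360°/24) = 77.65 mm²); the 5×12 cube at (2, 5.5) contributes its full rectangle (area 60.00 mm²); the cube at (12, -2) (footprint 23.5×19.5) is included at this height (area 458.25 mm²); Taking the union: the 3 present regions are separate (no shared area or edge), so areas and boundary lengths simply add and each stays a separate island — area = 595.90 mm²; (whole slice rotated 15° about Z — lengths, areas and connectivity unchanged). At z = 21.84: the r=5 cylinder contributes a regular 24-gon of circumradius 5 (area = (24/2)·5.000²·sin(360°/24) = 77.65 mm²); the cube at (2, 5.5) does not reach this height (z outside [10.5, 20.5]); the cube at (12, -2) (footprint 23.5×19.5) is included at this height (area 458.25 mm²); Merging all regions: the 2 present regions are separate (no shared area or edge), so areas and boundary lengths simply add and each stays a separate island — area = 535.90 mm²; (rotated 15° about Z; rotation is an isometry so areas/perimeters/island counts are preserved). Checking containment: the cross-section at z = 21.84 is a subset of the cross-section at z = 18.72.

entirely on top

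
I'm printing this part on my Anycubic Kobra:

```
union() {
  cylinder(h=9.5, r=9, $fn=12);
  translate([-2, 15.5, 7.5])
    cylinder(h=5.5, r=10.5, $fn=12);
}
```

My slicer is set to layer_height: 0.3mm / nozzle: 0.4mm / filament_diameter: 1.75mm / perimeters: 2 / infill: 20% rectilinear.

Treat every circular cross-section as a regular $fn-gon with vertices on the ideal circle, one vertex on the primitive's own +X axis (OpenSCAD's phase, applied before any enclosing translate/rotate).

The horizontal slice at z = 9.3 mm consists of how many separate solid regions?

At z = 9.3 mm: the r=9 cylinder gives a regular 12-gon of circumradius 9 (constant along its height); the cylinder at (-2, 15.5): section is a regular 12-gon, circumradius r=10.5; Taking the union: the regions partially overlap (shared area 25.29 mm²), so overlapping operands fuse into one piece — 1 connected region. The result has 1 disconnected region.

1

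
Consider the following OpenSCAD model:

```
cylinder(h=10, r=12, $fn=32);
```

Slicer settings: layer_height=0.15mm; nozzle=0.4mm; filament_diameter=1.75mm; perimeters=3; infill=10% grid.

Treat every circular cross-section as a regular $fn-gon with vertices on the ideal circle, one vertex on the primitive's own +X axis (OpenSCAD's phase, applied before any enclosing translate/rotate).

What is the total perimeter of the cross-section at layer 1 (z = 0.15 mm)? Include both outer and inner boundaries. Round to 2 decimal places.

At z = 0.15 mm: the r=12 cylinder gives a regular 32-gon of circumradius 12 (constant along its height) (perimeter = 2·32·12.000·sin(180°/32) = 75.28 mm). Overall, the cross-section is a single solid region. Total boundary length (outer) = 75.28 mm.

75.28 mm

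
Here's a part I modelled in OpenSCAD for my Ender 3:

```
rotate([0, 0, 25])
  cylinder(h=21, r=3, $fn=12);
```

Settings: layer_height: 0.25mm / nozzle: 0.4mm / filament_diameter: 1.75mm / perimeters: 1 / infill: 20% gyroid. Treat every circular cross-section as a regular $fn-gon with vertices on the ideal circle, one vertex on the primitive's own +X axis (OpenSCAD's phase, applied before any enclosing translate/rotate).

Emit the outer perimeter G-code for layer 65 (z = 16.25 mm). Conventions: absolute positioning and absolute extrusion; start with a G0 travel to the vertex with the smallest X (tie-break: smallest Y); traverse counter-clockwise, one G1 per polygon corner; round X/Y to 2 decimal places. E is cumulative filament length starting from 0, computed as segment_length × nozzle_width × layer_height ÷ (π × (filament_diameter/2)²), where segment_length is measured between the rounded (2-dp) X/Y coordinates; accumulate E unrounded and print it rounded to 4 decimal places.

G0 X-2.99 Y0.26 Z16.25
G1 X-2.72 Y-1.27 E0.0646
G1 X-1.72 Y-2.46 E0.1292
G1 X-0.26 Y-2.99 E0.1938
G1 X1.27 Y-2.72 E0.2584
G1 X2.46 Y-1.72 E0.3230
G1 X2.99 Y-0.26 E0.3876
G1 X2.72 Y1.27 E0.4522
G1 X1.72 Y2.46 E0.5168
G1 X0.26 Y2.99 E0.5814
G1 X-1.27 Y2.72 E0.6460
G1 X-2.46 Y1.72 E0.7106
G1 X-2.99 Y0.26 E0.7752

At z = 16.25 mm: the cylinder: section is a regular 12-gon, circumradius r=3; (rotated 25° about Z; rotation is an isometry so areas/perimeters/island counts are preserved). The outline is a single polygon with 12 vertices. Extrusion per mm of travel: 0.4 × 0.25 / (π × 0.875²) = 0.041575. Accumulating E over each segment gives final E = 0.7752.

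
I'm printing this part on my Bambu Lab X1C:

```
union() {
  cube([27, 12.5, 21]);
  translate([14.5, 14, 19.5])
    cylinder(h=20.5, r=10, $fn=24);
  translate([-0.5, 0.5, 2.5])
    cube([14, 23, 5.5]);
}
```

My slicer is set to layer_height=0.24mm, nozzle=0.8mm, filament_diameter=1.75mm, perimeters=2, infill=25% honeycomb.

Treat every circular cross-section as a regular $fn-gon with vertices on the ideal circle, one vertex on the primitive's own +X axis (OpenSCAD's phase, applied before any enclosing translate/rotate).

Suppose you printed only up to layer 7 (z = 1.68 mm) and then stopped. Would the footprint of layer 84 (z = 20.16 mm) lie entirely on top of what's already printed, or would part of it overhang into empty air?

part overhangs

Compare the two slices. At z = 1.68: the cube is present — its section is the full 27×12.5 rectangle (area 337.50 mm²); the cylinder at (14.5, 14) is absent (z outside [19.5, 40]); the cube at (-0.5, 0.5) is absent (z outside [2.5, 8]); Merging all regions: only the 27×12.5 cube is present, so the union is just that shape — area = 337.50 mm². At z = 20.16: the cube is present — its section is the full 27×12.5 rectangle (area 337.50 mm²); the cylinder at (14.5, 14): section is a regular 24-gon, circumradius r=10 (area = (24/2)·10.000²·sin(360°/24) = 310.58 mm²); the cube at (-0.5, 0.5) is absent (z outside [2.5, 8]); Merging all regions: the regions partially overlap — summed areas 648.08 mm² minus the doubly-counted overlap 125.59 mm² gives 522.50 mm² — area = 522.50 mm². Checking containment: at z = 20.16 the cross-section extends beyond the z = 1.68 cross-section by about 185.00 mm².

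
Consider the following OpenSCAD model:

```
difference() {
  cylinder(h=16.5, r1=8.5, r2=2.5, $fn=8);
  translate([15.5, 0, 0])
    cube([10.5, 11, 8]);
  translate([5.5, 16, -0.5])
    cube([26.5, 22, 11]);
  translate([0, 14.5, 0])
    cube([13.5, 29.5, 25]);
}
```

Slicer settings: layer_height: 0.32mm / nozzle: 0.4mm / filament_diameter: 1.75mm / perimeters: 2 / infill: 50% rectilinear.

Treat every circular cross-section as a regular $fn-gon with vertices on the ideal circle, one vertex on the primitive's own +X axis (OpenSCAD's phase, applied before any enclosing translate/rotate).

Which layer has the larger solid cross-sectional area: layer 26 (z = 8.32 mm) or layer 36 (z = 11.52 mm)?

layer 26 (z = 8.32 mm)

Layer 26 (z = 8.32): the cone contributes a regular 8-gon of circumradius 5.475 (interpolated between r1=8.5 and r2=2.5 at t=0.504) (area = (8/2)·5.475²·sin(360°/8) = 84.77 mm²); the cube at (15.5, 0) is not intersected at this z (z outside [0, 8]); the 26.5×22 cube at (5.5, 16) contributes its full rectangle (area 583.00 mm²); the 13.5×29.5 cube at (0, 14.5) contributes its full rectangle (area 398.25 mm²); Subtracting the remaining from the first: starting from the cone (84.77 mm²), the 26.5×22 cube at (5.5, 16) misses the remaining region (no effect); the 13.5×29.5 cube at (0, 14.5) misses the remaining region (no effect) — area = 84.77 mm². So its area = 84.77 mm². Layer 36 (z = 11.52): the cone (r1=8.5→r2=2.5) has section circumradius 4.311 here — a regular 8-gon (area = (8/2)·4.311²·sin(360°/8) = 52.56 mm²); the cube at (15.5, 0) does not reach this height (z outside [0, 8]); the cube at (5.5, 16) is absent (z outside [-0.5, 10.5]); the cube at (0, 14.5) (footprint 13.5×29.5) is included at this height (area 398.25 mm²); Subtracting the remaining from the first: starting from the cone (52.56 mm²), the 13.5×29.5 cube at (0, 14.5) misses the remaining region (no effect) — area = 52.56 mm². So its area = 52.56 mm². Layer 26 is larger (84.77 vs 52.56 mm²).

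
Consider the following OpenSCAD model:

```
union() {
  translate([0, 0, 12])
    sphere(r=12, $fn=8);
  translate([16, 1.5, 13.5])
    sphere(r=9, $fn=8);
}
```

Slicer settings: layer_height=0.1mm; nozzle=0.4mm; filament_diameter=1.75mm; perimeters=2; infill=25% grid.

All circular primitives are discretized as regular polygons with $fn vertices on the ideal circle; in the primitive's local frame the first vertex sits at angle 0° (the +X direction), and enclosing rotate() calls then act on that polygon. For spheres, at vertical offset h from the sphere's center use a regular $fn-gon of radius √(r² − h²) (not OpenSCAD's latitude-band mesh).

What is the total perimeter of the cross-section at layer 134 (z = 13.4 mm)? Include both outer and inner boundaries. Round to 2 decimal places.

At z = 13.4 mm: the r=12 sphere slices to a regular 8-gon of circumradius 11.918 (√(r²−h²) with h=1.4 from center) (perimeter = 2·8·11.918·sin(180°/8) = 72.97 mm); the r=9 sphere at (16, 1.5) contributes a regular 8-gon of circumradius √(9²−0.1²) = 8.999 (perimeter = 2·8·8.999·sin(180°/8) = 55.10 mm); Merging all regions: the regions partially overlap (shared area 28.69 mm²), so the edge portions inside another operand are dropped and the merged outline is re-measured after clipping — boundary = 102.73 mm. Overall, the cross-section is a single solid region. Total boundary length (outer) = 102.73 mm.

102.73 mm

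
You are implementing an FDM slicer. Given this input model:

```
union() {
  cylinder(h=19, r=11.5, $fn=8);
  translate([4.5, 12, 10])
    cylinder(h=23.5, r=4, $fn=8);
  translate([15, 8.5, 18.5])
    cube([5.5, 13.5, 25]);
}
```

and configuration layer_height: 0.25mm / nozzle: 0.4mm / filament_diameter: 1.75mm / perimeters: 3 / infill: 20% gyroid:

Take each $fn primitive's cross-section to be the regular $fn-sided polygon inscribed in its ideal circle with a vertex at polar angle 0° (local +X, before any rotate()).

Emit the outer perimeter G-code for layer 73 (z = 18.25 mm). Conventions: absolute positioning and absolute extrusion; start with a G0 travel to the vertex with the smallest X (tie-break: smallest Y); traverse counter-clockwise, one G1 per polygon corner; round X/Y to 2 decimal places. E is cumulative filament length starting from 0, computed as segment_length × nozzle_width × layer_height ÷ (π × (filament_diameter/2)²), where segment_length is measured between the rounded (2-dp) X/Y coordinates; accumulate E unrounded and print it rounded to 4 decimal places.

G0 X-11.50 Y0.00 Z18.25
G1 X-8.13 Y-8.13 E0.3659
G1 X0.00 Y-11.50 E0.7318
G1 X8.13 Y-8.13 E1.0977
G1 X11.50 Y0.00 E1.4636
G1 X8.13 Y8.13 E1.8295
G1 X6.47 Y8.82 E1.9042
G1 X7.33 Y9.17 E1.9428
G1 X8.50 Y12.00 E2.0701
G1 X7.33 Y14.83 E2.1974
G1 X4.50 Y16.00 E2.3248
G1 X1.67 Y14.83 E2.4521
G1 X0.50 Y12.00 E2.5794
G1 X0.85 Y11.15 E2.6176
G1 X0.00 Y11.50 E2.6558
G1 X-8.13 Y8.13 E3.0217
G1 X-11.50 Y0.00 E3.3876

At z = 18.25 mm: the cylinder: section is a regular 8-gon, circumradius r=11.5; the r=4 cylinder at (4.5, 12) gives a regular 8-gon of circumradius 4 (constant along its height); the cube at (15, 8.5) does not reach this height (z outside [18.5, 43.5]); Merging all regions: the regions partially overlap (shared area 6.91 mm²), so overlapping operands fuse into one piece — 1 connected region. The outline is a single polygon with 16 vertices. Extrusion per mm of travel: 0.4 × 0.25 / (π × 0.875²) = 0.041575. Accumulating E over each segment gives final E = 3.3876.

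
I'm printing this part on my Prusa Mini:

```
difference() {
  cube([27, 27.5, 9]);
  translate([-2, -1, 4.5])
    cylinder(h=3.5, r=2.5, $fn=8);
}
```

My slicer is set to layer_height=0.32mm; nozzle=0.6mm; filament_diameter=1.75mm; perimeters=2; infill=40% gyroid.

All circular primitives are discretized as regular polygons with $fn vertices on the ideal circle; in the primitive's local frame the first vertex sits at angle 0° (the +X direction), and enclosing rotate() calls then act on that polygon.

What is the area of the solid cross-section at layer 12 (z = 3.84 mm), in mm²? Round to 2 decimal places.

At z = 3.84 mm: the 27×27.5 cube contributes its full rectangle (area 742.50 mm²); the cylinder at (-2, -1) is absent (z outside [4.5, 8]); Taking the first minus the rest: none of the subtracted shapes is present at this height, so the 27×27.5 cube is unchanged — area = 742.50 mm². Overall, the cross-section is a single solid region. Net area = 742.50 mm².

742.50 mm²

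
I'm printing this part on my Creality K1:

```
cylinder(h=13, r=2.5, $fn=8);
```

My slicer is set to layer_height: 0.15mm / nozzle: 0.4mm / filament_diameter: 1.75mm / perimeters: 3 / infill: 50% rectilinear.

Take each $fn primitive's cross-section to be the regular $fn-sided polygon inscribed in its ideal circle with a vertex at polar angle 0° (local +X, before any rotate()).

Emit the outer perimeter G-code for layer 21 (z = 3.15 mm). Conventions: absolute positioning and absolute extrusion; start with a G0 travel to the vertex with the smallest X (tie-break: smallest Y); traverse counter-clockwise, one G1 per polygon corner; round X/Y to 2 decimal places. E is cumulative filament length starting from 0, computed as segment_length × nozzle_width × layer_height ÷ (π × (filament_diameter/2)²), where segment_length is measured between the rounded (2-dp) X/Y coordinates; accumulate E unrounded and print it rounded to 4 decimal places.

At z = 3.15 mm: the cylinder: section is a regular 8-gon, circumradius r=2.5. The outline is a single polygon with 8 vertices. Extrusion per mm of travel: 0.4 × 0.15 / (π × 0.875²) = 0.024945. Accumulating E over each segment gives final E = 0.3821.

G0 X-2.50 Y0.00 Z3.15
G1 X-1.77 Y-1.77 E0.0478
G1 X0.00 Y-2.50 E0.0955
G1 X1.77 Y-1.77 E0.1433
G1 X2.50 Y0.00 E0.1910
G1 X1.77 Y1.77 E0.2388
G1 X0.00 Y2.50 E0.2866
G1 X-1.77 Y1.77 E0.3343
G1 X-2.50 Y0.00 E0.3821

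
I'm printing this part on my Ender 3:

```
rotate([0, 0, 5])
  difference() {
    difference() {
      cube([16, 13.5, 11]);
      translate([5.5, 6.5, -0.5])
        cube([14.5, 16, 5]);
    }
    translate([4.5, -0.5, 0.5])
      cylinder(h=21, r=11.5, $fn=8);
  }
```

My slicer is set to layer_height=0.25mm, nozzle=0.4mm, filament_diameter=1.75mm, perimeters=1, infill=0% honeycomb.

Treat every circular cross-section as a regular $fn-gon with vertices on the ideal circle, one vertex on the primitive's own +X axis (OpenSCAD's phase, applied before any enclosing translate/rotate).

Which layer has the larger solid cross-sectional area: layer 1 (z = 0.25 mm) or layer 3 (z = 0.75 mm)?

Layer 1 (z = 0.25): the cube is present — its section is the full 16×13.5 rectangle (area 216.00 mm²); the 14.5×16 cube at (5.5, 6.5) contributes its full rectangle (area 232.00 mm²); After the difference (first − rest): starting from the 16×13.5 cube (216.00 mm²), the 14.5×16 cube at (5.5, 6.5) partially overlaps it — only the 73.50 mm² overlap (of its 232.00 mm²) is removed, clipping the outline — area = 142.50 mm²; the cylinder at (4.5, -0.5) is absent (z outside [0.5, 21.5]); After the difference (first − rest): none of the subtracted shapes is present at this height, so that combined region is unchanged — area = 142.50 mm²; (whole slice rotated 5° about Z — lengths, areas and connectivity unchanged). So its area = 142.50 mm². Layer 3 (z = 0.75): the cube (footprint 16×13.5) is included at this height (area 216.00 mm²); the 14.5×16 cube at (5.5, 6.5) contributes its full rectangle (area 232.00 mm²); After the difference (first − rest): starting from the 16×13.5 cube (216.00 mm²), the 14.5×16 cube at (5.5, 6.5) partially overlaps it — only the 73.50 mm² overlap (of its 232.00 mm²) is removed, clipping the outline — area = 142.50 mm²; the cylinder at (4.5, -0.5): section is a regular 8-gon, circumradius r=11.5 (area = (8/2)·11.500²·sin(360°/8) = 374.06 mm²); After the difference (first − rest): starting from the result so far (142.50 mm²), the r=11.5 cylinder at (4.5, -0.5) partially overlaps it — only the 114.25 mm² overlap (of its 374.06 mm²) is removed, clipping the outline — area = 28.25 mm²; (rotated 5° about Z; rotation is an isometry so areas/perimeters/island counts are preserved). So its area = 28.25 mm². Layer 1 is larger (142.50 vs 28.25 mm²).

layer 1 (z = 0.25 mm)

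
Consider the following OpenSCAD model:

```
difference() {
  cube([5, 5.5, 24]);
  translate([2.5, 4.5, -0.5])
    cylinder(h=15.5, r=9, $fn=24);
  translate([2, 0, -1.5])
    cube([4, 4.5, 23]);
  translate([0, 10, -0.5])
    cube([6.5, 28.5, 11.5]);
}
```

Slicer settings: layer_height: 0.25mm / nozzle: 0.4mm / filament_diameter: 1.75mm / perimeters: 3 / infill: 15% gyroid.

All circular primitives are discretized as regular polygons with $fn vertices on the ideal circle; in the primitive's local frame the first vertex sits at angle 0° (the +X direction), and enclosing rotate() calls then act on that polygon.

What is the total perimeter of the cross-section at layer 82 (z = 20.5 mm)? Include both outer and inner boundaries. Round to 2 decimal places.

21.00 mm

At z = 20.5 mm: the cube (footprint 5×5.5) is included at this height (perimeter 21.00 mm); the cylinder at (2.5, 4.5) does not reach this height (z outside [-0.5, 15]); the cube at (2, 0) is present — its section is the full 4×4.5 rectangle (perimeter 17.00 mm); the cube at (0, 10) is not intersected at this z (z outside [-0.5, 11]); Taking the first minus the rest: starting from the 5×5.5 cube, the 4×4.5 cube at (2, 0) partially overlaps it — only the 13.50 mm² overlap (of its 18.00 mm²) is removed, clipping the outline — boundary = 21.00 mm. Overall, the cross-section is a single solid region. Total boundary length (outer) = 21.00 mm.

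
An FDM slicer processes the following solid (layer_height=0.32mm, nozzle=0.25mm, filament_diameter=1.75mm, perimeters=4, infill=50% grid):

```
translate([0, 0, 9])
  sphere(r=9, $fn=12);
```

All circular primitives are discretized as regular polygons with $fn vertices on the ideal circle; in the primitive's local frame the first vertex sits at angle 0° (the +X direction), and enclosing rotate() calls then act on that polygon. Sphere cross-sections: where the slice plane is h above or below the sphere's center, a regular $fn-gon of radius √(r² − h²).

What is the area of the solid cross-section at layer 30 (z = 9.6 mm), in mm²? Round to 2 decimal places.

At z = 9.6 mm: the sphere: section is a regular 12-gon, circumradius = √(r²−h²) = √(9²−0.6²) = 8.980 (area = (12/2)·8.980²·sin(360°/12) = 241.92 mm²). Overall, the cross-section is a single solid region. Net area = 241.92 mm².

241.92 mm²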